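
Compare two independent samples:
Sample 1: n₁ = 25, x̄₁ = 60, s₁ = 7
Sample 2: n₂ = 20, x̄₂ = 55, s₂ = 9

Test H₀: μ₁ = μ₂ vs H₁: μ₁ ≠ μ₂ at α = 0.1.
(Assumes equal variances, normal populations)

Answer: t = 2.0975, reject H₀

Derivation:
Pooled variance: s²_p = [24×7² + 19×9²]/(43) = 63.1395
s_p = 7.9460
SE = s_p×√(1/n₁ + 1/n₂) = 7.9460×√(1/25 + 1/20) = 2.3838
t = (x̄₁ - x̄₂)/SE = (60 - 55)/2.3838 = 2.0975
df = 43, t-critical = ±1.681
Decision: reject H₀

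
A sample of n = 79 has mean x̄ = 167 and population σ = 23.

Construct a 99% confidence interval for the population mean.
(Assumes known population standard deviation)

Confidence level: 99%, α = 0.01
z_0.005 = 2.576
SE = σ/√n = 23/√79 = 2.5877
Margin of error = 2.576 × 2.5877 = 6.6659
CI: x̄ ± margin = 167 ± 6.6659
CI: (160.3341, 173.6659)

Answer: (160.3341, 173.6659)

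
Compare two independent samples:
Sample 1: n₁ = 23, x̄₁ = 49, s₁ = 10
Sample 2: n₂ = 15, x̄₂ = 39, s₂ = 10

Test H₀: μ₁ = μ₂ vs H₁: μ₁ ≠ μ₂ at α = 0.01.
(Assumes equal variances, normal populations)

Answer: t = 3.0131, reject H₀

Derivation:
Pooled variance: s²_p = [22×10² + 14×10²]/(36) = 100.0000
s_p = 10.0000
SE = s_p×√(1/n₁ + 1/n₂) = 10.0000×√(1/23 + 1/15) = 3.3188
t = (x̄₁ - x̄₂)/SE = (49 - 39)/3.3188 = 3.0131
df = 36, t-critical = ±2.719
Decision: reject H₀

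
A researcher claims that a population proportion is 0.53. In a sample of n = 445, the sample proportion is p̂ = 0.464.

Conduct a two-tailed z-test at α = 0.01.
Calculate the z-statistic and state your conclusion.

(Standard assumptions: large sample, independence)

H₀: p = 0.53, H₁: p ≠ 0.53
Standard error: SE = √(p₀(1-p₀)/n) = √(0.53×0.47/445) = 0.023660
z-statistic: z = (p̂ - p₀)/SE = (0.464 - 0.53)/0.023660 = -2.7895
Critical value: z_0.005 = ±2.576
p-value = 0.0053
Decision: reject H₀ at α = 0.01

Answer: z = -2.7895, reject H₀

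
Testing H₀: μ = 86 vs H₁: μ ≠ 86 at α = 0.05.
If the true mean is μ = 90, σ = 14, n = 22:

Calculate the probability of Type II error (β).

Answer: β ≈ 0.7319

Derivation:
SE = σ/√n = 14/√22 = 2.9848
Critical values: μ₀ ± z_0.025×SE = 86 ± 1.960×2.9848
Acceptance region: (80.1498, 91.8502)
Under H₁ (μ = 90): z_high = (91.8502 - 90)/2.9848 = 0.6199, z_low = (80.1498 - 90)/2.9848 = -3.3001
β = P(not reject | H₁) = Φ(0.6199) - Φ(-3.3001) ≈ 0.7319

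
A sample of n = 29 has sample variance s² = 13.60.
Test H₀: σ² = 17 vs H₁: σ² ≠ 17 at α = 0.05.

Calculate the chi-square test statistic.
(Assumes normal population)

Answer: χ² = 22.4000, fail to reject H₀

Derivation:
df = n - 1 = 28
χ² = (n-1)s²/σ₀² = 28×13.60/17 = 22.4000
Critical values: χ²_{0.975,28} = 15.308, χ²_{0.025,28} = 44.461
Rejection region: χ² < 15.308 or χ² > 44.461
Decision: fail to reject H₀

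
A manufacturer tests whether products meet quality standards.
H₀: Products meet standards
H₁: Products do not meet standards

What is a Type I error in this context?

Type I error: rejecting H₀ when it is actually true (false positive).
Type II error: failing to reject H₀ when H₁ is actually true (false negative).

Answer: Rejecting good products that actually meet standards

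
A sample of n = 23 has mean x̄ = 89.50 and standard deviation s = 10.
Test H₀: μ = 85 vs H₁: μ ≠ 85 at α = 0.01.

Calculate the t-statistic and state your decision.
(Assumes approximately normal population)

Answer: t = 2.1582, fail to reject H₀

Derivation:
df = n - 1 = 22
SE = s/√n = 10/√23 = 2.0851
t = (x̄ - μ₀)/SE = (89.50 - 85)/2.0851 = 2.1582
Critical value: t_{0.005,22} = ±2.819
p-value ≈ 0.0421
Decision: fail to reject H₀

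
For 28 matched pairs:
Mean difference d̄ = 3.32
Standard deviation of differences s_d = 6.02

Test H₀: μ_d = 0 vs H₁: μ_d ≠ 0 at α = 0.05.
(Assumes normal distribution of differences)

Answer: t = 2.9182, reject H₀

Derivation:
df = n - 1 = 27
SE = s_d/√n = 6.02/√28 = 1.1377
t = d̄/SE = 3.32/1.1377 = 2.9182
Critical value: t_{0.025,27} = ±2.052
p-value ≈ 0.0070
Decision: reject H₀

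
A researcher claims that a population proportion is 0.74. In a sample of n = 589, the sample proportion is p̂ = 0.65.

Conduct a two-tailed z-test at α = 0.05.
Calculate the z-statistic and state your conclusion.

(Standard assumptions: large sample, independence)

H₀: p = 0.74, H₁: p ≠ 0.74
Standard error: SE = √(p₀(1-p₀)/n) = √(0.74×0.26/589) = 0.018074
z-statistic: z = (p̂ - p₀)/SE = (0.65 - 0.74)/0.018074 = -4.9795
Critical value: z_0.025 = ±1.960
p-value < 0.0001
Decision: reject H₀ at α = 0.05

Answer: z = -4.9795, reject H₀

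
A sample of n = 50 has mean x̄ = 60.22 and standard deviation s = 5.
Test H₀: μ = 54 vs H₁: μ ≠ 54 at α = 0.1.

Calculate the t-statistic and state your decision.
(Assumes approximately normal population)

df = n - 1 = 49
SE = s/√n = 5/√50 = 0.7071
t = (x̄ - μ₀)/SE = (60.22 - 54)/0.7071 = 8.7965
Critical value: t_{0.05,49} = ±1.677
p-value < 0.0001
Decision: reject H₀

Answer: t = 8.7965, reject H₀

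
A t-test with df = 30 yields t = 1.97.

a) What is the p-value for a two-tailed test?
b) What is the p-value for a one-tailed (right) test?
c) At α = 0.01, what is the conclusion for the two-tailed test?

Answer: a) 0.0581, b) 0.0291, c) fail to reject H₀

Derivation:
Using t-distribution with df = 30:
a) Two-tailed: p = 2×P(T > 1.97) = 0.0581
b) One-tailed: p = P(T > 1.97) = 0.0291
c) 0.0581 ≥ 0.01, fail to reject H₀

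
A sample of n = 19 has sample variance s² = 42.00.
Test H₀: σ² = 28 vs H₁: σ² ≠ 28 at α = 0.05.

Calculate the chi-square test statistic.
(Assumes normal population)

df = n - 1 = 18
χ² = (n-1)s²/σ₀² = 18×42.00/28 = 27.0000
Critical values: χ²_{0.975,18} = 8.231, χ²_{0.025,18} = 31.526
Rejection region: χ² < 8.231 or χ² > 31.526
Decision: fail to reject H₀

Answer: χ² = 27.0000, fail to reject H₀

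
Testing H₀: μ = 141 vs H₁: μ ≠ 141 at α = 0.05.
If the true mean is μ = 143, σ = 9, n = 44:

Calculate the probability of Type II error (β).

Answer: β ≈ 0.6862

Derivation:
SE = σ/√n = 9/√44 = 1.3568
Critical values: μ₀ ± z_0.025×SE = 141 ± 1.960×1.3568
Acceptance region: (138.3407, 143.6593)
Under H₁ (μ = 143): z_high = (143.6593 - 143)/1.3568 = 0.4859, z_low = (138.3407 - 143)/1.3568 = -3.4340
β = P(not reject | H₁) = Φ(0.4859) - Φ(-3.4340) ≈ 0.6862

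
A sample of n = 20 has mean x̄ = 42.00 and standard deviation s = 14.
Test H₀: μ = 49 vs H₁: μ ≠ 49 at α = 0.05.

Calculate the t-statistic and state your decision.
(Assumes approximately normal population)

df = n - 1 = 19
SE = s/√n = 14/√20 = 3.1305
t = (x̄ - μ₀)/SE = (42.00 - 49)/3.1305 = -2.2361
Critical value: t_{0.025,19} = ±2.093
p-value ≈ 0.0375
Decision: reject H₀

Answer: t = -2.2361, reject H₀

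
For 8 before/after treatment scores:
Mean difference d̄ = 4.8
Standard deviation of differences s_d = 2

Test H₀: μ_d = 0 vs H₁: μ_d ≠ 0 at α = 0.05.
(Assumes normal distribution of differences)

Answer: t = 6.7883, reject H₀

Derivation:
df = n - 1 = 7
SE = s_d/√n = 2/√8 = 0.7071
t = d̄/SE = 4.8/0.7071 = 6.7883
Critical value: t_{0.025,7} = ±2.365
p-value ≈ 0.0003
Decision: reject H₀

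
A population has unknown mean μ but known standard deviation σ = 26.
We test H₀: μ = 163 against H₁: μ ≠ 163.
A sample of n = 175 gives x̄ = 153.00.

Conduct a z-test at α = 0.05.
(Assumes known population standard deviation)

Standard error: SE = σ/√n = 26/√175 = 1.9654
z-statistic: z = (x̄ - μ₀)/SE = (153.00 - 163)/1.9654 = -5.0880
Critical value: ±1.960
p-value < 0.0001
Decision: reject H₀

Answer: z = -5.0880, reject H₀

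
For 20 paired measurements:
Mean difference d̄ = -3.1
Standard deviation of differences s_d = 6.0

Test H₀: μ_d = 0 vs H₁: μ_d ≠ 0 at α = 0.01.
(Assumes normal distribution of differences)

df = n - 1 = 19
SE = s_d/√n = 6.0/√20 = 1.3416
t = d̄/SE = -3.1/1.3416 = -2.3107
Critical value: t_{0.005,19} = ±2.861
p-value ≈ 0.0322
Decision: fail to reject H₀

Answer: t = -2.3107, fail to reject H₀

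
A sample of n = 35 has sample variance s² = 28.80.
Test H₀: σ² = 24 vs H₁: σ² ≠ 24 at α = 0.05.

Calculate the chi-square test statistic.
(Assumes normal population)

Answer: χ² = 40.8000, fail to reject H₀

Derivation:
df = n - 1 = 34
χ² = (n-1)s²/σ₀² = 34×28.80/24 = 40.8000
Critical values: χ²_{0.975,34} = 19.806, χ²_{0.025,34} = 51.966
Rejection region: χ² < 19.806 or χ² > 51.966
Decision: fail to reject H₀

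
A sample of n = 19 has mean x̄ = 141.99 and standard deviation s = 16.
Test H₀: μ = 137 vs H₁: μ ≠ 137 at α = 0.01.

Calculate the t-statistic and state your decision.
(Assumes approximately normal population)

df = n - 1 = 18
SE = s/√n = 16/√19 = 3.6707
t = (x̄ - μ₀)/SE = (141.99 - 137)/3.6707 = 1.3594
Critical value: t_{0.005,18} = ±2.878
p-value ≈ 0.1908
Decision: fail to reject H₀

Answer: t = 1.3594, fail to reject H₀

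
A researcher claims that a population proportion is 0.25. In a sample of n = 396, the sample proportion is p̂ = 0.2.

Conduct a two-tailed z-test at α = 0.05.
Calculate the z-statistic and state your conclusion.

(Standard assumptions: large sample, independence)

H₀: p = 0.25, H₁: p ≠ 0.25
Standard error: SE = √(p₀(1-p₀)/n) = √(0.25×0.75/396) = 0.021760
z-statistic: z = (p̂ - p₀)/SE = (0.2 - 0.25)/0.021760 = -2.2978
Critical value: z_0.025 = ±1.960
p-value = 0.0216
Decision: reject H₀ at α = 0.05

Answer: z = -2.2978, reject H₀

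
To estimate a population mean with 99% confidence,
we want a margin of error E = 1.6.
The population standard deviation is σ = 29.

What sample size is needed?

Answer: n = 2180

Derivation:
z_0.005 = 2.576
n = (z×σ/E)² = (2.576×29/1.6)²
n = 2179.9561
Round up: n = 2180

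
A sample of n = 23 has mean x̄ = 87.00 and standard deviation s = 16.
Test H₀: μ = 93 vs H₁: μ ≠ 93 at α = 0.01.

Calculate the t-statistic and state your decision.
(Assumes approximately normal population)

df = n - 1 = 22
SE = s/√n = 16/√23 = 3.3362
t = (x̄ - μ₀)/SE = (87.00 - 93)/3.3362 = -1.7985
Critical value: t_{0.005,22} = ±2.819
p-value ≈ 0.0858
Decision: fail to reject H₀

Answer: t = -1.7985, fail to reject H₀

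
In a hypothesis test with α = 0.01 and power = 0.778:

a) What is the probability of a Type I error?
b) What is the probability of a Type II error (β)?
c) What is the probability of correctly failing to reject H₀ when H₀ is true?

Answer: a) 0.01, b) 0.222, c) 0.99

Derivation:
a) Type I error probability = α = 0.01
b) Power = P(reject H₀ | H₁ true) = 1 - β = 0.778, so Type II error probability = β = 1 - Power = 0.222
c) P(fail to reject H₀ | H₀ true) = 1 - α = 0.99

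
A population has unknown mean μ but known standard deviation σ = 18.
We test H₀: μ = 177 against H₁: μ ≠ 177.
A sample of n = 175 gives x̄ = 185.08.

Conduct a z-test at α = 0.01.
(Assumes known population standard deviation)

Answer: z = 5.9381, reject H₀

Derivation:
Standard error: SE = σ/√n = 18/√175 = 1.3607
z-statistic: z = (x̄ - μ₀)/SE = (185.08 - 177)/1.3607 = 5.9381
Critical value: ±2.576
p-value < 0.0001
Decision: reject H₀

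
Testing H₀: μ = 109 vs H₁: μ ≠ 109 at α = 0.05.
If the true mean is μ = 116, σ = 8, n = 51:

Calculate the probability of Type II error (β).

Answer: β ≈ 0.0000

Derivation:
SE = σ/√n = 8/√51 = 1.1202
Critical values: μ₀ ± z_0.025×SE = 109 ± 1.960×1.1202
Acceptance region: (106.8044, 111.1956)
Under H₁ (μ = 116): z_high = (111.1956 - 116)/1.1202 = -4.2889, z_low = (106.8044 - 116)/1.1202 = -8.2089
β = P(not reject | H₁) = Φ(-4.2889) - Φ(-8.2089) ≈ 0.0000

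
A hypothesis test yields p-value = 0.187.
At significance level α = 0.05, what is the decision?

Answer: fail to reject H₀

Derivation:
Compare p-value to α:
0.187 ≥ 0.05
Decision: fail to reject H₀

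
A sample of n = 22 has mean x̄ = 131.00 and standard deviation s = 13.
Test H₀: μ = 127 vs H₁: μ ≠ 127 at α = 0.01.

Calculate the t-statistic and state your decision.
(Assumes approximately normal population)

Answer: t = 1.4432, fail to reject H₀

Derivation:
df = n - 1 = 21
SE = s/√n = 13/√22 = 2.7716
t = (x̄ - μ₀)/SE = (131.00 - 127)/2.7716 = 1.4432
Critical value: t_{0.005,21} = ±2.831
p-value ≈ 0.1637
Decision: fail to reject H₀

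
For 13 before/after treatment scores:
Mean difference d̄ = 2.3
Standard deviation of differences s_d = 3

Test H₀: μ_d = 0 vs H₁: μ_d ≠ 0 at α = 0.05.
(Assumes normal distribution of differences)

df = n - 1 = 12
SE = s_d/√n = 3/√13 = 0.8321
t = d̄/SE = 2.3/0.8321 = 2.7641
Critical value: t_{0.025,12} = ±2.179
p-value ≈ 0.0171
Decision: reject H₀

Answer: t = 2.7641, reject H₀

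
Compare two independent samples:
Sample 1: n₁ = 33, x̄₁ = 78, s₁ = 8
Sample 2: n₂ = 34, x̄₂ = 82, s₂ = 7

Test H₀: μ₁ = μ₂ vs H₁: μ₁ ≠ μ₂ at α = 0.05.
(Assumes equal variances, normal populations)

Answer: t = -2.1800, reject H₀

Derivation:
Pooled variance: s²_p = [32×8² + 33×7²]/(65) = 56.3846
s_p = 7.5090
SE = s_p×√(1/n₁ + 1/n₂) = 7.5090×√(1/33 + 1/34) = 1.8349
t = (x̄₁ - x̄₂)/SE = (78 - 82)/1.8349 = -2.1800
df = 65, t-critical = ±1.997
Decision: reject H₀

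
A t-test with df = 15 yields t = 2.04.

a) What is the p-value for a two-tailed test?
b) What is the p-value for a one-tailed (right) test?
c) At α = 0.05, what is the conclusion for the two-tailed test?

Using t-distribution with df = 15:
a) Two-tailed: p = 2×P(T > 2.04) = 0.0594
b) One-tailed: p = P(T > 2.04) = 0.0297
c) 0.0594 ≥ 0.05, fail to reject H₀

Answer: a) 0.0594, b) 0.0297, c) fail to reject H₀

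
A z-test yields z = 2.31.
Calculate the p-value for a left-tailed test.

For z = 2.31:
p = P(Z < 2.31) = Φ(2.31) = 0.9896

Answer: p-value ≈ 0.9896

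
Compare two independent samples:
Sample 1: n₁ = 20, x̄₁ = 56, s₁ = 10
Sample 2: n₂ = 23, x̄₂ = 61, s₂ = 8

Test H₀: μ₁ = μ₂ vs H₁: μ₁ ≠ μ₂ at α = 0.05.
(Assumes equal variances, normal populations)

Pooled variance: s²_p = [19×10² + 22×8²]/(41) = 80.6829
s_p = 8.9824
SE = s_p×√(1/n₁ + 1/n₂) = 8.9824×√(1/20 + 1/23) = 2.7463
t = (x̄₁ - x̄₂)/SE = (56 - 61)/2.7463 = -1.8206
df = 41, t-critical = ±2.020
Decision: fail to reject H₀

Answer: t = -1.8206, fail to reject H₀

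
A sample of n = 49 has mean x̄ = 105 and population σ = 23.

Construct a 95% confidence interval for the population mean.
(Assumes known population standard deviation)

Confidence level: 95%, α = 0.05
z_0.025 = 1.960
SE = σ/√n = 23/√49 = 3.2857
Margin of error = 1.960 × 3.2857 = 6.4400
CI: x̄ ± margin = 105 ± 6.4400
CI: (98.5600, 111.4400)

Answer: (98.5600, 111.4400)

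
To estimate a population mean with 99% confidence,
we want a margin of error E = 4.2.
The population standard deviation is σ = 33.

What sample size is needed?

z_0.005 = 2.576
n = (z×σ/E)² = (2.576×33/4.2)²
n = 409.6576
Round up: n = 410

Answer: n = 410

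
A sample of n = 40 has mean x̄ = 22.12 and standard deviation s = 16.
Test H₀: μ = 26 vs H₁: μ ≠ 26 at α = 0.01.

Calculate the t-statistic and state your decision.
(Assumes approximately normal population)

Answer: t = -1.5337, fail to reject H₀

Derivation:
df = n - 1 = 39
SE = s/√n = 16/√40 = 2.5298
t = (x̄ - μ₀)/SE = (22.12 - 26)/2.5298 = -1.5337
Critical value: t_{0.005,39} = ±2.708
p-value ≈ 0.1332
Decision: fail to reject H₀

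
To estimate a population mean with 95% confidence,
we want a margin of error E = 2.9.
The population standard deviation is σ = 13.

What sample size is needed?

z_0.025 = 1.960
n = (z×σ/E)² = (1.960×13/2.9)²
n = 77.1974
Round up: n = 78

Answer: n = 78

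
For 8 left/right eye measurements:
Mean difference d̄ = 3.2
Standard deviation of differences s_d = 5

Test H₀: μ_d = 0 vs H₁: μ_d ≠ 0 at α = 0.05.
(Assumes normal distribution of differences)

df = n - 1 = 7
SE = s_d/√n = 5/√8 = 1.7678
t = d̄/SE = 3.2/1.7678 = 1.8102
Critical value: t_{0.025,7} = ±2.365
p-value ≈ 0.1132
Decision: fail to reject H₀

Answer: t = 1.8102, fail to reject H₀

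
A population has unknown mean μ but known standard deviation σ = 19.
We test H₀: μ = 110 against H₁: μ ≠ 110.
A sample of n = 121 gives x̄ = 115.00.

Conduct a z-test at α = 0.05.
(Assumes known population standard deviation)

Standard error: SE = σ/√n = 19/√121 = 1.7273
z-statistic: z = (x̄ - μ₀)/SE = (115.00 - 110)/1.7273 = 2.8947
Critical value: ±1.960
p-value = 0.0038
Decision: reject H₀

Answer: z = 2.8947, reject H₀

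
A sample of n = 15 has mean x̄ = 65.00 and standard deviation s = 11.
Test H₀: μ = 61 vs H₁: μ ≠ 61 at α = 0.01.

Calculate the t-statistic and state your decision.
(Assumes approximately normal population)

Answer: t = 1.4084, fail to reject H₀

Derivation:
df = n - 1 = 14
SE = s/√n = 11/√15 = 2.8402
t = (x̄ - μ₀)/SE = (65.00 - 61)/2.8402 = 1.4084
Critical value: t_{0.005,14} = ±2.977
p-value ≈ 0.1808
Decision: fail to reject H₀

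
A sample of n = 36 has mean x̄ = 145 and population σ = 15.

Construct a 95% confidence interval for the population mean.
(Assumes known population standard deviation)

Confidence level: 95%, α = 0.05
z_0.025 = 1.960
SE = σ/√n = 15/√36 = 2.5000
Margin of error = 1.960 × 2.5000 = 4.9000
CI: x̄ ± margin = 145 ± 4.9000
CI: (140.1000, 149.9000)

Answer: (140.1000, 149.9000)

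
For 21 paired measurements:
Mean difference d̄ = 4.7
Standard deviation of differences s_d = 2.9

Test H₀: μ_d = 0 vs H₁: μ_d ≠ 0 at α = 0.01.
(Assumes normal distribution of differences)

df = n - 1 = 20
SE = s_d/√n = 2.9/√21 = 0.6328
t = d̄/SE = 4.7/0.6328 = 7.4273
Critical value: t_{0.005,20} = ±2.845
p-value < 0.0001
Decision: reject H₀

Answer: t = 7.4273, reject H₀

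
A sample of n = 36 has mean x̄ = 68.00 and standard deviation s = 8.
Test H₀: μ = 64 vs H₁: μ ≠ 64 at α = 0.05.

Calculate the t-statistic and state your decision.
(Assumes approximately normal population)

df = n - 1 = 35
SE = s/√n = 8/√36 = 1.3333
t = (x̄ - μ₀)/SE = (68.00 - 64)/1.3333 = 3.0001
Critical value: t_{0.025,35} = ±2.030
p-value ≈ 0.0049
Decision: reject H₀

Answer: t = 3.0001, reject H₀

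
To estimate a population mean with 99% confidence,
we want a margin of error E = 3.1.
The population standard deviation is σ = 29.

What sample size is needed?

z_0.005 = 2.576
n = (z×σ/E)² = (2.576×29/3.1)²
n = 580.7167
Round up: n = 581

Answer: n = 581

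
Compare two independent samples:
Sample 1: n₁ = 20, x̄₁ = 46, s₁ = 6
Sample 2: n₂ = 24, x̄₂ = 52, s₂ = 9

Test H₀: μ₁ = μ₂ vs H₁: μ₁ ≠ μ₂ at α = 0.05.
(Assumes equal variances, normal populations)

Pooled variance: s²_p = [19×6² + 23×9²]/(42) = 60.6429
s_p = 7.7874
SE = s_p×√(1/n₁ + 1/n₂) = 7.7874×√(1/20 + 1/24) = 2.3578
t = (x̄₁ - x̄₂)/SE = (46 - 52)/2.3578 = -2.5447
df = 42, t-critical = ±2.018
Decision: reject H₀

Answer: t = -2.5447, reject H₀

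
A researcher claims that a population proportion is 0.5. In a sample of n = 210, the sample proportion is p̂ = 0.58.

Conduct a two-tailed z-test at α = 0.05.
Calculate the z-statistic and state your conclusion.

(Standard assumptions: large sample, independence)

Answer: z = 2.3186, reject H₀

Derivation:
H₀: p = 0.5, H₁: p ≠ 0.5
Standard error: SE = √(p₀(1-p₀)/n) = √(0.5×0.5/210) = 0.034503
z-statistic: z = (p̂ - p₀)/SE = (0.58 - 0.5)/0.034503 = 2.3186
Critical value: z_0.025 = ±1.960
p-value = 0.0204
Decision: reject H₀ at α = 0.05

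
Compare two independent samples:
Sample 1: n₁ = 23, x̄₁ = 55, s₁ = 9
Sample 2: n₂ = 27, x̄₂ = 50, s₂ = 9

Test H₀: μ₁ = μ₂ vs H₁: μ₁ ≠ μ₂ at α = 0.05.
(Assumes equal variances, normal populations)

Pooled variance: s²_p = [22×9² + 26×9²]/(48) = 81.0000
s_p = 9.0000
SE = s_p×√(1/n₁ + 1/n₂) = 9.0000×√(1/23 + 1/27) = 2.5538
t = (x̄₁ - x̄₂)/SE = (55 - 50)/2.5538 = 1.9579
df = 48, t-critical = ±2.011
Decision: fail to reject H₀

Answer: t = 1.9579, fail to reject H₀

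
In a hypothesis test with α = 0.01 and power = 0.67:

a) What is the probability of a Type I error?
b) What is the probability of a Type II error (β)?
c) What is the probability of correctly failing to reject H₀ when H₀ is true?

a) Type I error probability = α = 0.01
b) Power = P(reject H₀ | H₁ true) = 1 - β = 0.67, so Type II error probability = β = 1 - Power = 0.33
c) P(fail to reject H₀ | H₀ true) = 1 - α = 0.99

Answer: a) 0.01, b) 0.33, c) 0.99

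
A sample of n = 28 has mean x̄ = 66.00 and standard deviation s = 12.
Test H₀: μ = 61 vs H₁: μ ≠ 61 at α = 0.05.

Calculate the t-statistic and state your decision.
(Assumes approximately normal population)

df = n - 1 = 27
SE = s/√n = 12/√28 = 2.2678
t = (x̄ - μ₀)/SE = (66.00 - 61)/2.2678 = 2.2048
Critical value: t_{0.025,27} = ±2.052
p-value ≈ 0.0362
Decision: reject H₀

Answer: t = 2.2048, reject H₀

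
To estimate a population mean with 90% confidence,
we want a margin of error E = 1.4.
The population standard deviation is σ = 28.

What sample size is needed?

z_0.05 = 1.645
n = (z×σ/E)² = (1.645×28/1.4)²
n = 1082.4100
Round up: n = 1083

Answer: n = 1083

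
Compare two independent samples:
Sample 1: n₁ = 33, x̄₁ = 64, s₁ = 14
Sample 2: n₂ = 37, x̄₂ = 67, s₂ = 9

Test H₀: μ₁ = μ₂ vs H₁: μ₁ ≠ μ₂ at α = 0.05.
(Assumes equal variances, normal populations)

Pooled variance: s²_p = [32×14² + 36×9²]/(68) = 135.1176
s_p = 11.6240
SE = s_p×√(1/n₁ + 1/n₂) = 11.6240×√(1/33 + 1/37) = 2.7832
t = (x̄₁ - x̄₂)/SE = (64 - 67)/2.7832 = -1.0779
df = 68, t-critical = ±1.995
Decision: fail to reject H₀

Answer: t = -1.0779, fail to reject H₀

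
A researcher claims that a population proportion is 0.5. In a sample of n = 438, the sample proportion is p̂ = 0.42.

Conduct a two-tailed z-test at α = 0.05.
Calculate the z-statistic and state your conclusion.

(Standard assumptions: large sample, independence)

Answer: z = -3.3485, reject H₀

Derivation:
H₀: p = 0.5, H₁: p ≠ 0.5
Standard error: SE = √(p₀(1-p₀)/n) = √(0.5×0.5/438) = 0.023891
z-statistic: z = (p̂ - p₀)/SE = (0.42 - 0.5)/0.023891 = -3.3485
Critical value: z_0.025 = ±1.960
p-value = 0.0008
Decision: reject H₀ at α = 0.05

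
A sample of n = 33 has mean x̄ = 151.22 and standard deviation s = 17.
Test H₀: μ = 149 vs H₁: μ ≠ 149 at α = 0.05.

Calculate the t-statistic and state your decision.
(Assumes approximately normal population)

Answer: t = 0.7502, fail to reject H₀

Derivation:
df = n - 1 = 32
SE = s/√n = 17/√33 = 2.9593
t = (x̄ - μ₀)/SE = (151.22 - 149)/2.9593 = 0.7502
Critical value: t_{0.025,32} = ±2.037
p-value ≈ 0.4586
Decision: fail to reject H₀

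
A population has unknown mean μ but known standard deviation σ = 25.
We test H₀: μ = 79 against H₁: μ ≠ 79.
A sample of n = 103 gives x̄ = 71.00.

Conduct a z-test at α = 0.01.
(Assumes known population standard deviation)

Answer: z = -3.2477, reject H₀

Derivation:
Standard error: SE = σ/√n = 25/√103 = 2.4633
z-statistic: z = (x̄ - μ₀)/SE = (71.00 - 79)/2.4633 = -3.2477
Critical value: ±2.576
p-value = 0.0012
Decision: reject H₀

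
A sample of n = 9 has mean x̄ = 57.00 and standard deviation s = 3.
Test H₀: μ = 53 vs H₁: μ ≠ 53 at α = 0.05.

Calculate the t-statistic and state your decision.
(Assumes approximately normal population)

df = n - 1 = 8
SE = s/√n = 3/√9 = 1.0000
t = (x̄ - μ₀)/SE = (57.00 - 53)/1.0000 = 4.0000
Critical value: t_{0.025,8} = ±2.306
p-value ≈ 0.0039
Decision: reject H₀

Answer: t = 4.0000, reject H₀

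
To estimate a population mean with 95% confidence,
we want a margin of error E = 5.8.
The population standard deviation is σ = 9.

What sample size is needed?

z_0.025 = 1.960
n = (z×σ/E)² = (1.960×9/5.8)²
n = 9.2500
Round up: n = 10

Answer: n = 10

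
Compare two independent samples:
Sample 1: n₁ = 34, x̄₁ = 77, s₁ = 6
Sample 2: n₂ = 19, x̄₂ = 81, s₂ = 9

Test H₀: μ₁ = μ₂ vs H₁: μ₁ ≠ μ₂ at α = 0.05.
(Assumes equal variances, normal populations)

Answer: t = -1.9388, fail to reject H₀

Derivation:
Pooled variance: s²_p = [33×6² + 18×9²]/(51) = 51.8824
s_p = 7.2029
SE = s_p×√(1/n₁ + 1/n₂) = 7.2029×√(1/34 + 1/19) = 2.0631
t = (x̄₁ - x̄₂)/SE = (77 - 81)/2.0631 = -1.9388
df = 51, t-critical = ±2.008
Decision: fail to reject H₀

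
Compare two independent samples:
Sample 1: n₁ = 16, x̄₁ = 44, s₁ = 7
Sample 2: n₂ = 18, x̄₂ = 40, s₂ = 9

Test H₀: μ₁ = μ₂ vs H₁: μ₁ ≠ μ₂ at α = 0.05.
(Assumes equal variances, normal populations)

Answer: t = 1.4330, fail to reject H₀

Derivation:
Pooled variance: s²_p = [15×7² + 17×9²]/(32) = 66.0000
s_p = 8.1240
SE = s_p×√(1/n₁ + 1/n₂) = 8.1240×√(1/16 + 1/18) = 2.7913
t = (x̄₁ - x̄₂)/SE = (44 - 40)/2.7913 = 1.4330
df = 32, t-critical = ±2.037
Decision: fail to reject H₀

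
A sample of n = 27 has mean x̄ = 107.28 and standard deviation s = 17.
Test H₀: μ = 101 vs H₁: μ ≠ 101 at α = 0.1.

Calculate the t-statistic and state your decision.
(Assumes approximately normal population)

Answer: t = 1.9195, reject H₀

Derivation:
df = n - 1 = 26
SE = s/√n = 17/√27 = 3.2717
t = (x̄ - μ₀)/SE = (107.28 - 101)/3.2717 = 1.9195
Critical value: t_{0.05,26} = ±1.706
p-value ≈ 0.0660
Decision: reject H₀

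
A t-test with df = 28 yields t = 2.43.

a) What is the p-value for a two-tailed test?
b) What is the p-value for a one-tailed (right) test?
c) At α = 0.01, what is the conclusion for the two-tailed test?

Answer: a) 0.0218, b) 0.0109, c) fail to reject H₀

Derivation:
Using t-distribution with df = 28:
a) Two-tailed: p = 2×P(T > 2.43) = 0.0218
b) One-tailed: p = P(T > 2.43) = 0.0109
c) 0.0218 ≥ 0.01, fail to reject H₀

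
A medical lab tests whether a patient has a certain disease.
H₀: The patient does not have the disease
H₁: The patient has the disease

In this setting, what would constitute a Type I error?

Answer: Diagnosing a healthy patient as having the disease (false positive)

Derivation:
A Type I error (probability α) occurs when we reject a true H₀.
A Type II error (probability β) occurs when we fail to reject a false H₀.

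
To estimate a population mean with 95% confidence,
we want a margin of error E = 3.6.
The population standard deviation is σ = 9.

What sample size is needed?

Answer: n = 25

Derivation:
z_0.025 = 1.960
n = (z×σ/E)² = (1.960×9/3.6)²
n = 24.0100
Round up: n = 25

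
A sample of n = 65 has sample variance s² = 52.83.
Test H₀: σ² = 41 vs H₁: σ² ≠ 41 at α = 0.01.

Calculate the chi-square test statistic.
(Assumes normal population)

Answer: χ² = 82.4663, fail to reject H₀

Derivation:
df = n - 1 = 64
χ² = (n-1)s²/σ₀² = 64×52.83/41 = 82.4663
Critical values: χ²_{0.995,64} = 38.610, χ²_{0.005,64} = 96.878
Rejection region: χ² < 38.610 or χ² > 96.878
Decision: fail to reject H₀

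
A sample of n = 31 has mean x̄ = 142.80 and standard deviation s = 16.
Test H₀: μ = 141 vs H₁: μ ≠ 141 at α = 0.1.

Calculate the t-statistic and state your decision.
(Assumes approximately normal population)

Answer: t = 0.6264, fail to reject H₀

Derivation:
df = n - 1 = 30
SE = s/√n = 16/√31 = 2.8737
t = (x̄ - μ₀)/SE = (142.80 - 141)/2.8737 = 0.6264
Critical value: t_{0.05,30} = ±1.697
p-value ≈ 0.5358
Decision: fail to reject H₀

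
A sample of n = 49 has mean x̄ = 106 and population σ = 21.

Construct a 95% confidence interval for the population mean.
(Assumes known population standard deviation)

Answer: (100.1200, 111.8800)

Derivation:
Confidence level: 95%, α = 0.05
z_0.025 = 1.960
SE = σ/√n = 21/√49 = 3.0000
Margin of error = 1.960 × 3.0000 = 5.8800
CI: x̄ ± margin = 106 ± 5.8800
CI: (100.1200, 111.8800)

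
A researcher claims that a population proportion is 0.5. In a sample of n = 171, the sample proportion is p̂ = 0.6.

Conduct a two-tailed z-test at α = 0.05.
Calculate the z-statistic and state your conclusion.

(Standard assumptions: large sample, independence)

H₀: p = 0.5, H₁: p ≠ 0.5
Standard error: SE = √(p₀(1-p₀)/n) = √(0.5×0.5/171) = 0.038236
z-statistic: z = (p̂ - p₀)/SE = (0.6 - 0.5)/0.038236 = 2.6153
Critical value: z_0.025 = ±1.960
p-value = 0.0089
Decision: reject H₀ at α = 0.05

Answer: z = 2.6153, reject H₀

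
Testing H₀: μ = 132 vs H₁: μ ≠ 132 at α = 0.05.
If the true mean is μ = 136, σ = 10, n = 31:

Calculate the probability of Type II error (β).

Answer: β ≈ 0.3947

Derivation:
SE = σ/√n = 10/√31 = 1.7961
Critical values: μ₀ ± z_0.025×SE = 132 ± 1.960×1.7961
Acceptance region: (128.4796, 135.5204)
Under H₁ (μ = 136): z_high = (135.5204 - 136)/1.7961 = -0.2670, z_low = (128.4796 - 136)/1.7961 = -4.1871
β = P(not reject | H₁) = Φ(-0.2670) - Φ(-4.1871) ≈ 0.3947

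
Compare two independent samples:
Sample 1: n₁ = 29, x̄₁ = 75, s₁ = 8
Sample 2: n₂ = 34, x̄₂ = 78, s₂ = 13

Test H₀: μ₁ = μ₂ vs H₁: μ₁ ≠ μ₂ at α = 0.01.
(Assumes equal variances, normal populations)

Answer: t = -1.0798, fail to reject H₀

Derivation:
Pooled variance: s²_p = [28×8² + 33×13²]/(61) = 120.8033
s_p = 10.9911
SE = s_p×√(1/n₁ + 1/n₂) = 10.9911×√(1/29 + 1/34) = 2.7783
t = (x̄₁ - x̄₂)/SE = (75 - 78)/2.7783 = -1.0798
df = 61, t-critical = ±2.659
Decision: fail to reject H₀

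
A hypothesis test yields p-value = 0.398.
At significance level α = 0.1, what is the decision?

Answer: fail to reject H₀

Derivation:
Compare p-value to α:
0.398 ≥ 0.1
Decision: fail to reject H₀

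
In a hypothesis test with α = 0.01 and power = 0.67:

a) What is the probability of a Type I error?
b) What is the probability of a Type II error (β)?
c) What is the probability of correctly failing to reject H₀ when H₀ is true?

Answer: a) 0.01, b) 0.33, c) 0.99

Derivation:
a) Type I error probability = α = 0.01
b) Power = P(reject H₀ | H₁ true) = 1 - β = 0.67, so Type II error probability = β = 1 - Power = 0.33
c) P(fail to reject H₀ | H₀ true) = 1 - α = 0.99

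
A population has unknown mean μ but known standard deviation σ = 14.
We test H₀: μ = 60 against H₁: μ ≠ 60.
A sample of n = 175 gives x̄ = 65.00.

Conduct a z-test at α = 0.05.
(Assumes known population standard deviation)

Standard error: SE = σ/√n = 14/√175 = 1.0583
z-statistic: z = (x̄ - μ₀)/SE = (65.00 - 60)/1.0583 = 4.7246
Critical value: ±1.960
p-value < 0.0001
Decision: reject H₀

Answer: z = 4.7246, reject H₀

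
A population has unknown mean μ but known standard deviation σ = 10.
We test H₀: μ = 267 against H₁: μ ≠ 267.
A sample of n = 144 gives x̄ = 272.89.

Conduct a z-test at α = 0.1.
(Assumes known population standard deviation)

Answer: z = 7.0683, reject H₀

Derivation:
Standard error: SE = σ/√n = 10/√144 = 0.8333
z-statistic: z = (x̄ - μ₀)/SE = (272.89 - 267)/0.8333 = 7.0683
Critical value: ±1.645
p-value < 0.0001
Decision: reject H₀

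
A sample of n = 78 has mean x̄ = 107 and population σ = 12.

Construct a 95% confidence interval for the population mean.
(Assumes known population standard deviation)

Answer: (104.3369, 109.6631)

Derivation:
Confidence level: 95%, α = 0.05
z_0.025 = 1.960
SE = σ/√n = 12/√78 = 1.3587
Margin of error = 1.960 × 1.3587 = 2.6631
CI: x̄ ± margin = 107 ± 2.6631
CI: (104.3369, 109.6631)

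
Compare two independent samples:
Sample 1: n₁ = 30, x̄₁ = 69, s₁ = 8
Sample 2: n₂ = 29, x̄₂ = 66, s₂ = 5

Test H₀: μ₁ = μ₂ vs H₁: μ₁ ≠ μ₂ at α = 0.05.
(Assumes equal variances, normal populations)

Pooled variance: s²_p = [29×8² + 28×5²]/(57) = 44.8421
s_p = 6.6964
SE = s_p×√(1/n₁ + 1/n₂) = 6.6964×√(1/30 + 1/29) = 1.7438
t = (x̄₁ - x̄₂)/SE = (69 - 66)/1.7438 = 1.7204
df = 57, t-critical = ±2.002
Decision: fail to reject H₀

Answer: t = 1.7204, fail to reject H₀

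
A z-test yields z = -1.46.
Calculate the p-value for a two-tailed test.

Answer: p-value ≈ 0.1443

Derivation:
For z = -1.46:
p = 2×P(Z > |-1.46|) = 2×(1 - Φ(1.46)) = 0.1443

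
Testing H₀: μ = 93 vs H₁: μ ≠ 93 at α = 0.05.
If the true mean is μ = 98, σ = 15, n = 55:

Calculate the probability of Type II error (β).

SE = σ/√n = 15/√55 = 2.0226
Critical values: μ₀ ± z_0.025×SE = 93 ± 1.960×2.0226
Acceptance region: (89.0357, 96.9643)
Under H₁ (μ = 98): z_high = (96.9643 - 98)/2.0226 = -0.5121, z_low = (89.0357 - 98)/2.0226 = -4.4321
β = P(not reject | H₁) = Φ(-0.5121) - Φ(-4.4321) ≈ 0.3043

Answer: β ≈ 0.3043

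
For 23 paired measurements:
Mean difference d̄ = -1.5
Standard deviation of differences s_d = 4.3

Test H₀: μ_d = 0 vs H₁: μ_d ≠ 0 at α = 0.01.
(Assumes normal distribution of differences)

df = n - 1 = 22
SE = s_d/√n = 4.3/√23 = 0.8966
t = d̄/SE = -1.5/0.8966 = -1.6730
Critical value: t_{0.005,22} = ±2.819
p-value ≈ 0.1085
Decision: fail to reject H₀

Answer: t = -1.6730, fail to reject H₀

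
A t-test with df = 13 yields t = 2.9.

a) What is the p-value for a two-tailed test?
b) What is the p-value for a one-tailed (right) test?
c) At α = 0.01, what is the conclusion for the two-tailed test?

Answer: a) 0.0124, b) 0.0062, c) fail to reject H₀

Derivation:
Using t-distribution with df = 13:
a) Two-tailed: p = 2×P(T > 2.9) = 0.0124
b) One-tailed: p = P(T > 2.9) = 0.0062
c) 0.0124 ≥ 0.01, fail to reject H₀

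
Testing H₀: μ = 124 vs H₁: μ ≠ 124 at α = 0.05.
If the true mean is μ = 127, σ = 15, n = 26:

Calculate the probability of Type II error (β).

Answer: β ≈ 0.8250

Derivation:
SE = σ/√n = 15/√26 = 2.9417
Critical values: μ₀ ± z_0.025×SE = 124 ± 1.960×2.9417
Acceptance region: (118.2343, 129.7657)
Under H₁ (μ = 127): z_high = (129.7657 - 127)/2.9417 = 0.9402, z_low = (118.2343 - 127)/2.9417 = -2.9798
β = P(not reject | H₁) = Φ(0.9402) - Φ(-2.9798) ≈ 0.8250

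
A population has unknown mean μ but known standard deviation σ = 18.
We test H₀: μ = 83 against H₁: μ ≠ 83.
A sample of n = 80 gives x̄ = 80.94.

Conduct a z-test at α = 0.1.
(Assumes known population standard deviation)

Answer: z = -1.0236, fail to reject H₀

Derivation:
Standard error: SE = σ/√n = 18/√80 = 2.0125
z-statistic: z = (x̄ - μ₀)/SE = (80.94 - 83)/2.0125 = -1.0236
Critical value: ±1.645
p-value = 0.3060
Decision: fail to reject H₀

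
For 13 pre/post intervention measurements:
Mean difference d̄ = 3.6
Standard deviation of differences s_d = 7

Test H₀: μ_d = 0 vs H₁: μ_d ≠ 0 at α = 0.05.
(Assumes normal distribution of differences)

df = n - 1 = 12
SE = s_d/√n = 7/√13 = 1.9415
t = d̄/SE = 3.6/1.9415 = 1.8542
Critical value: t_{0.025,12} = ±2.179
p-value ≈ 0.0884
Decision: fail to reject H₀

Answer: t = 1.8542, fail to reject H₀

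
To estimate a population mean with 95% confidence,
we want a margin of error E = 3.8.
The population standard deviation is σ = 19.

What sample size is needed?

z_0.025 = 1.960
n = (z×σ/E)² = (1.960×19/3.8)²
n = 96.0400
Round up: n = 97

Answer: n = 97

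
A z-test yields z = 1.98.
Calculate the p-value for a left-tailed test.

Answer: p-value ≈ 0.9761

Derivation:
For z = 1.98:
p = P(Z < 1.98) = Φ(1.98) = 0.9761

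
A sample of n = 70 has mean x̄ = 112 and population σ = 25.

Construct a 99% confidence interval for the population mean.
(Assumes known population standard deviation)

Answer: (104.3027, 119.6973)

Derivation:
Confidence level: 99%, α = 0.01
z_0.005 = 2.576
SE = σ/√n = 25/√70 = 2.9881
Margin of error = 2.576 × 2.9881 = 7.6973
CI: x̄ ± margin = 112 ± 7.6973
CI: (104.3027, 119.6973)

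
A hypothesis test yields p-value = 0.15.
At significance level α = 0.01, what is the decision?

Compare p-value to α:
0.15 ≥ 0.01
Decision: fail to reject H₀

Answer: fail to reject H₀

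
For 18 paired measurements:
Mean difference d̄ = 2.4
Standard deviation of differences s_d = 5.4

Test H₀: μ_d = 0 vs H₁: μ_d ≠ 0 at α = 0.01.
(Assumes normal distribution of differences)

df = n - 1 = 17
SE = s_d/√n = 5.4/√18 = 1.2728
t = d̄/SE = 2.4/1.2728 = 1.8856
Critical value: t_{0.005,17} = ±2.898
p-value ≈ 0.0766
Decision: fail to reject H₀

Answer: t = 1.8856, fail to reject H₀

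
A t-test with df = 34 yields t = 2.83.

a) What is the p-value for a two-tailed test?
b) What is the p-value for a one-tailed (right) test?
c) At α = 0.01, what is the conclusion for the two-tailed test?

Answer: a) 0.0078, b) 0.0039, c) reject H₀

Derivation:
Using t-distribution with df = 34:
a) Two-tailed: p = 2×P(T > 2.83) = 0.0078
b) One-tailed: p = P(T > 2.83) = 0.0039
c) 0.0078 < 0.01, reject H₀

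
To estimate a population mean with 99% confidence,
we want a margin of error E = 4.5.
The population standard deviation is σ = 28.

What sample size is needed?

Answer: n = 257

Derivation:
z_0.005 = 2.576
n = (z×σ/E)² = (2.576×28/4.5)²
n = 256.9110
Round up: n = 257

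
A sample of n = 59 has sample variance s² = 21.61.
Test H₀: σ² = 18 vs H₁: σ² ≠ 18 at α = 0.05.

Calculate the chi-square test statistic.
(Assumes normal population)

Answer: χ² = 69.6322, fail to reject H₀

Derivation:
df = n - 1 = 58
χ² = (n-1)s²/σ₀² = 58×21.61/18 = 69.6322
Critical values: χ²_{0.975,58} = 38.844, χ²_{0.025,58} = 80.936
Rejection region: χ² < 38.844 or χ² > 80.936
Decision: fail to reject H₀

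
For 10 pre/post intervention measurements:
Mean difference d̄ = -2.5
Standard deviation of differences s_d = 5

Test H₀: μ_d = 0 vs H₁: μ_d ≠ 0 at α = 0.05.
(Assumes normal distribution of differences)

Answer: t = -1.5812, fail to reject H₀

Derivation:
df = n - 1 = 9
SE = s_d/√n = 5/√10 = 1.5811
t = d̄/SE = -2.5/1.5811 = -1.5812
Critical value: t_{0.025,9} = ±2.262
p-value ≈ 0.1483
Decision: fail to reject H₀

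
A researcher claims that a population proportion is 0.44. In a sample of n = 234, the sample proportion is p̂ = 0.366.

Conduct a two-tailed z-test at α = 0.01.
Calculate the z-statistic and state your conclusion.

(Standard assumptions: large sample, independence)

Answer: z = -2.2804, fail to reject H₀

Derivation:
H₀: p = 0.44, H₁: p ≠ 0.44
Standard error: SE = √(p₀(1-p₀)/n) = √(0.44×0.56/234) = 0.032450
z-statistic: z = (p̂ - p₀)/SE = (0.366 - 0.44)/0.032450 = -2.2804
Critical value: z_0.005 = ±2.576
p-value = 0.0226
Decision: fail to reject H₀ at α = 0.01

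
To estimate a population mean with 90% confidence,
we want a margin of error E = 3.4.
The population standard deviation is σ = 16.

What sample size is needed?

z_0.05 = 1.645
n = (z×σ/E)² = (1.645×16/3.4)²
n = 59.9258
Round up: n = 60

Answer: n = 60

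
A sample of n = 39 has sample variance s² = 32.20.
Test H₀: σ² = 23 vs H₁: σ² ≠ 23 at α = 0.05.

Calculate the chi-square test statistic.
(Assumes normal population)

Answer: χ² = 53.2000, fail to reject H₀

Derivation:
df = n - 1 = 38
χ² = (n-1)s²/σ₀² = 38×32.20/23 = 53.2000
Critical values: χ²_{0.975,38} = 22.878, χ²_{0.025,38} = 56.896
Rejection region: χ² < 22.878 or χ² > 56.896
Decision: fail to reject H₀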